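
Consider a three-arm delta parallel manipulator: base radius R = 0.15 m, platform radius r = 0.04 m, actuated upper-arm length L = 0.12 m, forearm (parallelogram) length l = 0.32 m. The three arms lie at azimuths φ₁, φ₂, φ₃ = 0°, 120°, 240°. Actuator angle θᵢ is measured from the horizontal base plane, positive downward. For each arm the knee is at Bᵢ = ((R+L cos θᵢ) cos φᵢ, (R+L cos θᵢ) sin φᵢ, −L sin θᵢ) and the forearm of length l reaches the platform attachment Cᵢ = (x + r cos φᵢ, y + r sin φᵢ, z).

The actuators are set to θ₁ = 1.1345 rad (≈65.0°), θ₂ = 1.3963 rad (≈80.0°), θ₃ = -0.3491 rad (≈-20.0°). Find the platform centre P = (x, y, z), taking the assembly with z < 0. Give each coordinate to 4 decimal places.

(-0.0575, -0.1665, -0.2733)

arm 1 at φ=0.0°: ρ1 = 0.1607;  centre 1 = (0.1607, 0.0000, -0.1088)
φ2=120.0°: virtual centre (-0.0654, 0.1133, -0.1182), radius l
centre 3 = (0.2228·cos240.0°, 0.2228·sin240.0°, 0.0410) = (-0.1114, -0.1929, 0.0410)
eliminate P² terms by subtracting sphere 1 from 2 and 3
[-0.4523 0.2266 -0.0188]·P = -0.0066;  [-0.5442 -0.3858 0.2996]·P = 0.0137
det = 0.2978;  x = -0.0019+0.2036z,  y = -0.0327+0.4894z
quadratic in z: (1.2810)z²+(0.1193)z+(-0.0631)=0, √Δ=0.5808 → z ∈ {-0.2733, 0.1802}; z = -0.2733 (taking z<0)
x = -0.0575, y = -0.1665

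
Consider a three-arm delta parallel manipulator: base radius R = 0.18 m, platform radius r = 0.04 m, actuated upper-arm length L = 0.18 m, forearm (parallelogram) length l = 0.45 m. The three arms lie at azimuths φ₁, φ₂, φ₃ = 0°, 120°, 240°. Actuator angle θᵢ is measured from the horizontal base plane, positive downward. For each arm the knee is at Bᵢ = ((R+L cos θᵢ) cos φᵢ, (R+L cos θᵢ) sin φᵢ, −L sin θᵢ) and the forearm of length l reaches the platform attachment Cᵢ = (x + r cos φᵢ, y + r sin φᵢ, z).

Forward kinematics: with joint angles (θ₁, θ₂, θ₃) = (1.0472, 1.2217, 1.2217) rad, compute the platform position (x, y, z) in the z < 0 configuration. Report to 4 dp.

φ1=0.0°: virtual centre (0.2300, 0.0000, -0.1559), radius l
arm 2 at φ=120.0°: e+L cos θ2 = 0.2016;  S2 = (-0.1008, 0.1746, -0.1691)
φ3=240.0°: virtual centre (-0.1008, -0.1746, -0.1691), radius l
eliminate P² terms by subtracting sphere 1 from 2 and 3
[-0.6616 0.3491 -0.0265]·P = -0.0080;  [-0.6616 -0.3491 -0.0265]·P = -0.0080
det = 0.4619;  x = 0.0120+-0.0401z,  y = 0.0000+0.0000z
sphere 1 gives Az²+Bz+C=0 with A=1.0016, B=0.3292, C=-0.1307;  B²−4AC=0.6320;  roots -0.5612, 0.2325;  negative root z = -0.5612
x = 0.0345, y = 0.0000

(0.0345, 0.0000, -0.5612)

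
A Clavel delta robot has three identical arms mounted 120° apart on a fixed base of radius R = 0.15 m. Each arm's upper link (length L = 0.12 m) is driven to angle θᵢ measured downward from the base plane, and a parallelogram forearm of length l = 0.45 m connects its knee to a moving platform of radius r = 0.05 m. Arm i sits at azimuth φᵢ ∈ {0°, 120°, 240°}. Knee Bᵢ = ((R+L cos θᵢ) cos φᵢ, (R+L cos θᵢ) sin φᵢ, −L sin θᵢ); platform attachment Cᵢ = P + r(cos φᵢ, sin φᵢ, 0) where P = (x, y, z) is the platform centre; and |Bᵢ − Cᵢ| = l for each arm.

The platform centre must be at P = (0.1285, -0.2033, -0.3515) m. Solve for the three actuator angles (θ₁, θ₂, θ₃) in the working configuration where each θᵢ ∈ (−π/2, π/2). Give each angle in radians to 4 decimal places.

θ₁ = -0.3488, θ₂ = 1.2219, θ₃ = -0.2615

arm 1 (φ=0.0°): x'=0.1285, y'=-0.2033
  e−x'=-0.0285;  (l²−L²−(e−x')²−y'²−z²)/2L = 0.0934
  √(A²+B²)=0.3527;  θ1 = -1.6517+1.3029 ≈ -0.3488
arm 2 (φ=120.0°): x'=-0.2403, y'=-0.0096
  A=0.3403, B=-0.3515, C=(l²−L²−A²−y'²−z²)/(2L)=-0.2140
  γ=atan2(-0.3515,0.3403)=-0.8016;  ψ=arccos(-0.4374)=2.0235;  θ2=γ+ψ≈1.2219
rotate P by −φ3: (0.1118, 0.2129, -0.3515)
  A cos θ + B sin θ = C:  -0.0118·cos θ + -0.3515·sin θ = 0.0794
  γ=atan2(-0.3515,-0.0118)=-1.6044;  ψ=arccos(0.2259)=1.3429;  θ3=γ+ψ≈-0.2615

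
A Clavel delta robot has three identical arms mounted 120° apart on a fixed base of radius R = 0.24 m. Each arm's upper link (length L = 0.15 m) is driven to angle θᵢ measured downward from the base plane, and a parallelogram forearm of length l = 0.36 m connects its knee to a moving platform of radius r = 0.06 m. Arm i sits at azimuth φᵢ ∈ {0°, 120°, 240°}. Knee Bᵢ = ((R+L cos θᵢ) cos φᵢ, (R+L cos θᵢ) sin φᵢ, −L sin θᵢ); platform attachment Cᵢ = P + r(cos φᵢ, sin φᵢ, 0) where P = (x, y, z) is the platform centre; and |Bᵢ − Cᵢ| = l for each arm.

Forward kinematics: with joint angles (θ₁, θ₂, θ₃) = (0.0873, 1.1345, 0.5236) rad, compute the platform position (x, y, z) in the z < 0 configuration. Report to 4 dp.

(0.0757, -0.0634, -0.2604)

O1 = (0.3294·cos0.0°, 0.3294·sin0.0°, -0.0131) = (0.3294, 0.0000, -0.0131)
O2 = (0.2434·cos120.0°, 0.2434·sin120.0°, -0.1359) = (-0.1217, 0.2108, -0.1359)
O3 = (0.3099·cos240.0°, 0.3099·sin240.0°, -0.0750) = (-0.1550, -0.2684, -0.0750)
eliminate P² terms by subtracting sphere 1 from 2 and 3
linear system: -0.9022x+0.4216y = -0.0310−-0.2457z; -0.9688x+-0.5368y = -0.0070−-0.1238z
Cramer: x(z) = 0.0219-0.2062z;  y(z) = -0.0265+0.1415z
sphere 1 gives Az²+Bz+C=0 with A=1.0626, B=0.1455, C=-0.0342;  B²−4AC=0.1664;  roots -0.2604, 0.1235;  negative root z = -0.2604
x = 0.0757, y = -0.0634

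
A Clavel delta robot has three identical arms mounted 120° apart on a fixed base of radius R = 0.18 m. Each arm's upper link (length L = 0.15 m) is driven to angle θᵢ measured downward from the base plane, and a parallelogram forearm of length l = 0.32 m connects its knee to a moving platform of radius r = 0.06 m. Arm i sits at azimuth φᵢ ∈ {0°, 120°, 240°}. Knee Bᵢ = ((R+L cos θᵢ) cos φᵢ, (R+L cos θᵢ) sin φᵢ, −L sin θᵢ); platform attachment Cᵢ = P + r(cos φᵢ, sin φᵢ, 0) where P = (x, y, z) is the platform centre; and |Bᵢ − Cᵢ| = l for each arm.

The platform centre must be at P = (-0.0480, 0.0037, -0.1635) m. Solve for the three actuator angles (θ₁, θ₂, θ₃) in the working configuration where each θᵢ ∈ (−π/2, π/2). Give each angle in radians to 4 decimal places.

rotate P by −φ1: (-0.0480, 0.0037, -0.1635)
  e−x'=0.1680;  (l²−L²−(e−x')²−y'²−z²)/2L = 0.0831
  γ=atan2(-0.1635,0.1680)=-0.7718;  ψ=arccos(0.3545)=1.2084;  θ1=γ+ψ≈0.4366
φ2=120.0° → target in arm frame (0.0272, 0.0397)
  A cos θ + B sin θ = C:  0.0928·cos θ + -0.1635·sin θ = 0.1433
  γ=atan2(-0.1635,0.0928)=-1.0546;  ψ=arccos(0.7620)=0.7043;  θ2=γ+ψ≈-0.3502
rotate P by −φ3: (0.0208, -0.0434, -0.1635)
  A cos θ + B sin θ = C:  0.0992·cos θ + -0.1635·sin θ = 0.1381
  γ=atan2(-0.1635,0.0992)=-1.0254;  ψ=arccos(0.7223)=0.7637;  θ3=γ+ψ≈-0.2618

θ₁ = 0.4366, θ₂ = -0.3502, θ₃ = -0.2618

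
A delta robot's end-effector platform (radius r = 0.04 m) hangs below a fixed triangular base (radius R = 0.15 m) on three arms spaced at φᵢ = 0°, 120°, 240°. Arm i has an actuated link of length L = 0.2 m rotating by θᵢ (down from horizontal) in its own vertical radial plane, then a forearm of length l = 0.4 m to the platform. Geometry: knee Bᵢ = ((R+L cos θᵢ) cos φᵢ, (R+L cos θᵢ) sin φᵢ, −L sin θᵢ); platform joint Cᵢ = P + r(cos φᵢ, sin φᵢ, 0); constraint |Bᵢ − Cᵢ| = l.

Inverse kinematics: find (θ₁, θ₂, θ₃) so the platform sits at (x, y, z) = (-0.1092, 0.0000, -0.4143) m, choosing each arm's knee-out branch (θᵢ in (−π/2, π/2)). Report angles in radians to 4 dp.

θ₁ = 1.0473, θ₂ = 0.5235, θ₃ = 0.5235

φ1=0.0° → target in arm frame (-0.1092, 0.0000)
  A=0.2192, B=-0.4143, C=(l²−L²−A²−y'²−z²)/(2L)=-0.2492
  √(A²+B²)=0.4687;  θ1 = -1.0842+2.1314 ≈ 1.0473
arm 2 (φ=120.0°): x'=0.0546, y'=0.0946
  A=0.0554, B=-0.4143, C=(l²−L²−A²−y'²−z²)/(2L)=-0.1591
  θ2 = atan2(B,A) + arccos(C/0.4180) = 0.5235
arm 3 (φ=240.0°): x'=0.0546, y'=-0.0946
  A=0.0554, B=-0.4143, C=(l²−L²−A²−y'²−z²)/(2L)=-0.1591
  θ3 = atan2(B,A) + arccos(C/0.4180) = 0.5235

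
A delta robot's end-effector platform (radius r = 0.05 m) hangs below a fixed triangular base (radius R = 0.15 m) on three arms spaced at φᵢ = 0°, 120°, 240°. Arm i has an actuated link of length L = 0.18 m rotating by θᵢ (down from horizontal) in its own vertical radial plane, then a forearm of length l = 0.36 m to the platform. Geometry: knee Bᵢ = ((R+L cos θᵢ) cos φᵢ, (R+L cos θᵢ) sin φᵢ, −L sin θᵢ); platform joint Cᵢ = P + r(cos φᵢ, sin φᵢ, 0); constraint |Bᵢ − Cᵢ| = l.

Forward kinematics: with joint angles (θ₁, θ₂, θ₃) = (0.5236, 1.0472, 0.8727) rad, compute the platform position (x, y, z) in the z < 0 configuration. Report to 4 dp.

(0.0799, -0.0308, -0.4025)

arm 1 at φ=0.0°: e+L cos θ1 = 0.2559;  O1 = (0.2559, 0.0000, -0.0900)
φ2=120.0°: virtual centre (-0.0950, 0.1645, -0.1559), radius l
arm 3 at φ=240.0°: e+L cos θ3 = 0.2157;  O3 = (-0.1078, -0.1868, -0.1379)
|O₂|²−|O₁|² = -0.0132;  |O₃|²−|O₁|² = -0.0080
[-0.7018 0.3291 -0.1318]·P = -0.0132;  [-0.7275 -0.3736 -0.0958]·P = -0.0080
Cramer: x(z) = 0.0151-0.1610z;  y(z) = -0.0079+0.0571z
quadratic in z: (1.0292)z²+(0.2566)z+(-0.0635)=0, √Δ=0.5719 → z ∈ {-0.4025, 0.1532}; z = -0.4025 (taking z<0)
x = 0.0799, y = -0.0308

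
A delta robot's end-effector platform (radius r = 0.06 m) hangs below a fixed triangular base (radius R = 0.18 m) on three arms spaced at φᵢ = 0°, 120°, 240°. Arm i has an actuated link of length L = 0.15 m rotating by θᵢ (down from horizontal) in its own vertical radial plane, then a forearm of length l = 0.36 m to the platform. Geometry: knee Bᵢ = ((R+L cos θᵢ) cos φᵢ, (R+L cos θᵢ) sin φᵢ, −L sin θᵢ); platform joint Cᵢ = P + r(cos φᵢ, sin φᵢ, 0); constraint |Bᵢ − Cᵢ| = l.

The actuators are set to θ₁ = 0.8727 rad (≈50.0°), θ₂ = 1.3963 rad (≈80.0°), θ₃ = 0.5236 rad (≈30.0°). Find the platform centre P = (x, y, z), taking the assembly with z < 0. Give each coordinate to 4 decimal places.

arm 1 at φ=0.0°: (R−r)+L cos θ1 = 0.2164;  S1 = (0.2164, 0.0000, -0.1149)
φ2=120.0°: virtual centre (-0.0730, 0.1265, -0.1477), radius l
φ3=240.0°: virtual centre (-0.1250, -0.2164, -0.0750), radius l
subtract pairs → two planes through P
[-0.5789 0.2530 -0.0656]·P = -0.0169;  [-0.6827 -0.4328 0.0798]·P = 0.0080
Cramer: x(z) = 0.0125-0.0194z;  y(z) = -0.0382+0.2150z
into |P−S₁|² = l²: 1.0466z² + 0.2213z + -0.0733 = 0;  Δ = 0.3560;  z = -0.3908 or 0.1793 → z<0 root = -0.3908
x = 0.0201, y = -0.1223

(0.0201, -0.1223, -0.3908)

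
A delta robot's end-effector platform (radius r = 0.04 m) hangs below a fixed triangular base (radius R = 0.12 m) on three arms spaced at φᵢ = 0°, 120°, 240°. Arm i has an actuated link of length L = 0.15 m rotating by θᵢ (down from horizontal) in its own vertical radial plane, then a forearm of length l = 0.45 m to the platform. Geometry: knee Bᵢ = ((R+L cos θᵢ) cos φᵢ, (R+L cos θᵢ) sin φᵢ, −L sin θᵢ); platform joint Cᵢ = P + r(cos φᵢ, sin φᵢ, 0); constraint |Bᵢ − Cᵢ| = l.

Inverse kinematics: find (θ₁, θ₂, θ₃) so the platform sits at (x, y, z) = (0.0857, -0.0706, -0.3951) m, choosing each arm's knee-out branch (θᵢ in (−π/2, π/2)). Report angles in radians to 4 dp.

θ₁ = -0.1744, θ₂ = 0.5237, θ₃ = 0.0874

arm 1 (φ=0.0°): x'=0.0857, y'=-0.0706
  A cos θ + B sin θ = C:  -0.0057·cos θ + -0.3951·sin θ = 0.0629
  θ1 = atan2(B,A) + arccos(C/0.3951) = -0.1744
arm 2 (φ=120.0°): x'=-0.1040, y'=-0.0389
  e−x'=0.1840;  (l²−L²−(e−x')²−y'²−z²)/2L = -0.0382
  θ2 = atan2(B,A) + arccos(C/0.4358) = 0.5237
arm 3 (φ=240.0°): x'=0.0183, y'=0.1095
  e−x'=0.0617;  (l²−L²−(e−x')²−y'²−z²)/2L = 0.0270
  γ=atan2(-0.3951,0.0617)=-1.4159;  ψ=arccos(0.0675)=1.5033;  θ3=γ+ψ≈0.0874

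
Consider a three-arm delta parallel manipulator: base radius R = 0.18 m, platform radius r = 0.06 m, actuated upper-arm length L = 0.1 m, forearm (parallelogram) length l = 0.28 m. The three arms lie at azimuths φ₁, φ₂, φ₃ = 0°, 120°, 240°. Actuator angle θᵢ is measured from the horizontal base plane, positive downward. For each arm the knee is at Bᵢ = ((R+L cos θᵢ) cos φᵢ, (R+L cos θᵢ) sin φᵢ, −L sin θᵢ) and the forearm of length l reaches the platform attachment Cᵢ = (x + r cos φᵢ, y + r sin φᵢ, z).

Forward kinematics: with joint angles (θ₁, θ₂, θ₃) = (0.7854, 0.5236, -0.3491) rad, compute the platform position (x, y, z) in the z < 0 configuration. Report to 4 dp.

(-0.0507, -0.0490, -0.2038)

centre 1 = (0.1907·cos0.0°, 0.1907·sin0.0°, -0.0707) = (0.1907, 0.0000, -0.0707)
φ2=120.0°: virtual centre (-0.1033, 0.1789, -0.0500), radius l
arm 3 at φ=240.0°: ρ3 = 0.2140;  centre 3 = (-0.1070, -0.1853, 0.0342)
|centre ₂|²−|centre ₁|² = 0.0038;  |centre ₃|²−|centre ₁|² = 0.0056
plane₁₂: -0.5880x+0.3578y+0.0414z = 0.0038
Cramer: x(z) = -0.0079+0.2098z;  y(z) = -0.0023+0.2291z
into |P−centre ₁|² = l²: 1.0965z² + 0.0570z + -0.0339 = 0;  Δ = 0.1521;  z = -0.2038 or 0.1519 → z<0 root = -0.2038
x = -0.0507, y = -0.0490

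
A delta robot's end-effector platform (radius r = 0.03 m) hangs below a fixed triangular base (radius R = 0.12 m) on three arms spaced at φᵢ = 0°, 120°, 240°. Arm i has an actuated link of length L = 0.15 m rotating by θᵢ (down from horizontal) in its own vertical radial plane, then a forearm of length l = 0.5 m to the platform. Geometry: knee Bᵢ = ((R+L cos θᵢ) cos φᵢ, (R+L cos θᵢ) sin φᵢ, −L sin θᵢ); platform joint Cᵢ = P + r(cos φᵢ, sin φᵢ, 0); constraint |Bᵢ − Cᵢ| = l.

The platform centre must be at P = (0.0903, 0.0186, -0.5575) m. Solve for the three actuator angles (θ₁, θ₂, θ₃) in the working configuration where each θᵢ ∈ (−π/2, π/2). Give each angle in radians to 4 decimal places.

φ1=0.0° → target in arm frame (0.0903, 0.0186)
  e−x'=-0.0003;  (l²−L²−(e−x')²−y'²−z²)/2L = -0.2788
  √(A²+B²)=0.5575;  θ1 = -1.5713+2.0946 ≈ 0.5232
φ2=120.0° → target in arm frame (-0.0290, -0.0875)
  A=0.1190, B=-0.5575, C=(l²−L²−A²−y'²−z²)/(2L)=-0.3504
  θ2 = atan2(B,A) + arccos(C/0.5701) = 0.8724
rotate P by −φ3: (-0.0613, 0.0689, -0.5575)
  e−x'=0.1513;  (l²−L²−(e−x')²−y'²−z²)/2L = -0.3698
  √(A²+B²)=0.5777;  θ3 = -1.3059+2.2655 ≈ 0.9596

θ₁ = 0.5232, θ₂ = 0.8724, θ₃ = 0.9596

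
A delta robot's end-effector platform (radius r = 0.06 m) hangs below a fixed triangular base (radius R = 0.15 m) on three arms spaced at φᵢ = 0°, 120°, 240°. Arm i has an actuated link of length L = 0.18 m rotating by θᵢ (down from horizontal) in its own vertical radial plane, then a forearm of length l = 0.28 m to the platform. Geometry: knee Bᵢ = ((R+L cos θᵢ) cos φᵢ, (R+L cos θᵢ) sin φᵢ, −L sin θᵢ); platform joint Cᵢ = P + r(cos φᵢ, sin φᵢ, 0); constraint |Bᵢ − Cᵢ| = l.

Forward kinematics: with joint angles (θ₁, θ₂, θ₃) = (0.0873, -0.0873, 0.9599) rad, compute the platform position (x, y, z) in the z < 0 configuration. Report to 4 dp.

(0.0348, 0.0799, -0.1461)

S1 = (0.2693·cos0.0°, 0.2693·sin0.0°, -0.0157) = (0.2693, 0.0000, -0.0157)
S2 = (0.2693·cos120.0°, 0.2693·sin120.0°, 0.0157) = (-0.1347, 0.2332, 0.0157)
S3 = (0.1932·cos240.0°, 0.1932·sin240.0°, -0.1474) = (-0.0966, -0.1674, -0.1474)
eliminate P² terms by subtracting sphere 1 from 2 and 3
plane₁₂: -0.8079x+0.4665y+0.0628z = 0.0000
det = 0.6118;  x = 0.0104+-0.1666z,  y = 0.0181+-0.4231z
into |P−S₁|² = l²: 1.2067z² + 0.1023z + -0.0108 = 0;  Δ = 0.0626;  z = -0.1461 or 0.0613 → z<0 root = -0.1461
x = 0.0348, y = 0.0799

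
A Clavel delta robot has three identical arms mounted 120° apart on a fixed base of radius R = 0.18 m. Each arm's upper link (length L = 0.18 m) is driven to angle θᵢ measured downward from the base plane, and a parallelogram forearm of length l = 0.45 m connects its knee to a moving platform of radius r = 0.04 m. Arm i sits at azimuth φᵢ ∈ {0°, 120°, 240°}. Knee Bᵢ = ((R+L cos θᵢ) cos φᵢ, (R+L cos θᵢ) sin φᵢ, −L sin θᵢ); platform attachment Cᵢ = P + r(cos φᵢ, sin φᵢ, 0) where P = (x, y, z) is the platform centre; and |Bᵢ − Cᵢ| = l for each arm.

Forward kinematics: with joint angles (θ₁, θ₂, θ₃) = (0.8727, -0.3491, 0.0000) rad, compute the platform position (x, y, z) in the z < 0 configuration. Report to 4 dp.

(-0.1526, 0.0353, -0.3238)

arm 1 at φ=0.0°: (R−r)+L cos θ1 = 0.2557;  O1 = (0.2557, 0.0000, -0.1379)
arm 2 at φ=120.0°: (R−r)+L cos θ2 = 0.3091;  O2 = (-0.1546, 0.2677, 0.0616)
O3 = (0.3200·cos240.0°, 0.3200·sin240.0°, 0.0000) = (-0.1600, -0.2771, 0.0000)
subtract pairs → two planes through P
linear system: -0.8205x+0.5355y = 0.0150−0.3989z; -0.8314x+-0.5543y = 0.0180−0.2758z
Cramer: x(z) = -0.0199+0.4098z;  y(z) = -0.0026-0.1171z
quadratic in z: (1.1816)z²+(0.0505)z+(-0.1075)=0, √Δ=0.7146 → z ∈ {-0.3238, 0.2810}; z = -0.3238 (taking z<0)
x = -0.1526, y = 0.0353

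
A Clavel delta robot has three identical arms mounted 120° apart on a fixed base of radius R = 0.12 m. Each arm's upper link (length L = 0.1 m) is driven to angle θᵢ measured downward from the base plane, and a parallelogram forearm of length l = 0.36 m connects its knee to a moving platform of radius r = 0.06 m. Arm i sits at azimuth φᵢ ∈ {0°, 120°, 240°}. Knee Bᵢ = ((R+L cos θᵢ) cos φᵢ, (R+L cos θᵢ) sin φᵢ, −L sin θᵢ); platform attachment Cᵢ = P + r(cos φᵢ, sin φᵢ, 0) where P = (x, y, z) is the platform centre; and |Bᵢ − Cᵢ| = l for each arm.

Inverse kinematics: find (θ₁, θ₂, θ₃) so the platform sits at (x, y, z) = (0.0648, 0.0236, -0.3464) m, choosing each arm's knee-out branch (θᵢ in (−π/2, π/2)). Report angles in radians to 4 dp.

θ₁ = 0.0002, θ₂ = 0.3493, θ₃ = 0.5235

arm 1 (φ=0.0°): x'=0.0648, y'=0.0236
  e−x'=-0.0048;  (l²−L²−(e−x')²−y'²−z²)/2L = -0.0049
  γ=atan2(-0.3464,-0.0048)=-1.5847;  ψ=arccos(-0.0140)=1.5848;  θ1=γ+ψ≈0.0002
φ2=120.0° → target in arm frame (-0.0120, -0.0679)
  e−x'=0.0720;  (l²−L²−(e−x')²−y'²−z²)/2L = -0.0509
  √(A²+B²)=0.3538;  θ2 = -1.3660+1.7152 ≈ 0.3493
φ3=240.0° → target in arm frame (-0.0528, 0.0443)
  A cos θ + B sin θ = C:  0.1128·cos θ + -0.3464·sin θ = -0.0754
  θ3 = atan2(B,A) + arccos(C/0.3643) = 0.5235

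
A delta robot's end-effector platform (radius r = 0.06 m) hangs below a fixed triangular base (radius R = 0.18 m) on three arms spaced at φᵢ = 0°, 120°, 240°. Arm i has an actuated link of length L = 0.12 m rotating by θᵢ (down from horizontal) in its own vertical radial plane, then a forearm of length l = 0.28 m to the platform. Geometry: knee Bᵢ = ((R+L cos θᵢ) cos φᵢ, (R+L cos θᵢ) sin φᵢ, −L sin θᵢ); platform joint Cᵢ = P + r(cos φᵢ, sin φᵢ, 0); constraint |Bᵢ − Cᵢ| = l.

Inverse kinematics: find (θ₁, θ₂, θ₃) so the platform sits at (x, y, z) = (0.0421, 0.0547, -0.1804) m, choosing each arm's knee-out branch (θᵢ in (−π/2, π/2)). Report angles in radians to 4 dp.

θ₁ = -0.0872, θ₂ = 0.0876, θ₃ = 0.8732

arm 1 (φ=0.0°): x'=0.0421, y'=0.0547
  e−x'=0.0779;  (l²−L²−(e−x')²−y'²−z²)/2L = 0.0933
  √(A²+B²)=0.1965;  θ1 = -1.1632+1.0760 ≈ -0.0872
φ2=120.0° → target in arm frame (0.0263, -0.0638)
  A cos θ + B sin θ = C:  0.0937·cos θ + -0.1804·sin θ = 0.0775
  θ2 = atan2(B,A) + arccos(C/0.2033) = 0.0876
arm 3 (φ=240.0°): x'=-0.0684, y'=0.0091
  e−x'=0.1884;  (l²−L²−(e−x')²−y'²−z²)/2L = -0.0172
  θ3 = atan2(B,A) + arccos(C/0.2609) = 0.8732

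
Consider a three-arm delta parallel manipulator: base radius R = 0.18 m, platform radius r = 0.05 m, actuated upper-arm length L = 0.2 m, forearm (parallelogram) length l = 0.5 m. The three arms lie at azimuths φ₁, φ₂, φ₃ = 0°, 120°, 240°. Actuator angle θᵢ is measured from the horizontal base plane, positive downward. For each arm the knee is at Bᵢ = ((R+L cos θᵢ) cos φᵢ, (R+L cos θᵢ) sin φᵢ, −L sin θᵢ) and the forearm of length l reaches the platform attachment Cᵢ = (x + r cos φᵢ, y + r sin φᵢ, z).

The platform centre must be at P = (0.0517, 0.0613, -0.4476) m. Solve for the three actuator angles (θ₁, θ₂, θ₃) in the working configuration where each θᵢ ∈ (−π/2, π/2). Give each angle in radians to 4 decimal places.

rotate P by −φ1: (0.0517, 0.0613, -0.4476)
  A cos θ + B sin θ = C:  0.0783·cos θ + -0.4476·sin θ = -0.0006
  θ1 = atan2(B,A) + arccos(C/0.4544) = 0.1745
φ2=120.0° → target in arm frame (0.0272, -0.0754)
  A cos θ + B sin θ = C:  0.1028·cos θ + -0.4476·sin θ = -0.0165
  √(A²+B²)=0.4592;  θ2 = -1.3451+1.6067 ≈ 0.2616
rotate P by −φ3: (-0.0789, 0.0141, -0.4476)
  A=0.2089, B=-0.4476, C=(l²−L²−A²−y'²−z²)/(2L)=-0.0855
  θ3 = atan2(B,A) + arccos(C/0.4940) = 0.6107

θ₁ = 0.1745, θ₂ = 0.2616, θ₃ = 0.6107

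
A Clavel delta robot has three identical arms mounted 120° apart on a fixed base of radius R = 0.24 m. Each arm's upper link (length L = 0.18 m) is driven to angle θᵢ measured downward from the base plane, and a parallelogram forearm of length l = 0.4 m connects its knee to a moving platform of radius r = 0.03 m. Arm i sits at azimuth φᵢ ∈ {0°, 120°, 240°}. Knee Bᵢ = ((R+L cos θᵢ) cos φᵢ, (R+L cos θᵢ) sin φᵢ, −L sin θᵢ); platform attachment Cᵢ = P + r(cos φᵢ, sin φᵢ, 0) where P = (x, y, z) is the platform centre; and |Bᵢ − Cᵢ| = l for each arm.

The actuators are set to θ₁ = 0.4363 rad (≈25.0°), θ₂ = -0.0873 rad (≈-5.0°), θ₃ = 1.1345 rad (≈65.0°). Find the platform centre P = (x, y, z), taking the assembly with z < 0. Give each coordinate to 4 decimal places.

(0.0218, 0.1101, -0.2324)

φ1=0.0°: virtual centre (0.3731, 0.0000, -0.0761), radius l
S2 = (0.3893·cos120.0°, 0.3893·sin120.0°, 0.0157) = (-0.1947, 0.3372, 0.0157)
S3 = (0.2861·cos240.0°, 0.2861·sin240.0°, -0.1631) = (-0.1430, -0.2477, -0.1631)
subtract pairs → two planes through P
linear system: -1.1356x+0.6743y = 0.0068−0.1835z; -1.0323x+-0.4955y = -0.0366−-0.1741z
Cramer: x(z) = 0.0169-0.0210z;  y(z) = 0.0386-0.3076z
quadratic in z: (1.0951)z²+(0.1434)z+(-0.0258)=0, √Δ=0.3657 → z ∈ {-0.2324, 0.1015}; z = -0.2324 (taking z<0)
x = 0.0218, y = 0.1101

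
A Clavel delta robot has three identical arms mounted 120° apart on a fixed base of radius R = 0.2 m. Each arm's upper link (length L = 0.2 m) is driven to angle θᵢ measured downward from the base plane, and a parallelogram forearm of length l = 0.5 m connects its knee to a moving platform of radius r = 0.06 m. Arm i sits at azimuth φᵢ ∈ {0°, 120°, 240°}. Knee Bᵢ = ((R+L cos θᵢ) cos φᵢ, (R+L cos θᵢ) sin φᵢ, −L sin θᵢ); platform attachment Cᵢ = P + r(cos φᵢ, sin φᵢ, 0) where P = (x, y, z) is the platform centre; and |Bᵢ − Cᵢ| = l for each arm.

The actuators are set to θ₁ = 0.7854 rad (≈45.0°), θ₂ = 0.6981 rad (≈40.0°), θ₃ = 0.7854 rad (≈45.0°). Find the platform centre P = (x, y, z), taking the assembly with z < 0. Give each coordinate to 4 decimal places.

S1 = (0.2814·cos0.0°, 0.2814·sin0.0°, -0.1414) = (0.2814, 0.0000, -0.1414)
S2 = (0.2932·cos120.0°, 0.2932·sin120.0°, -0.1286) = (-0.1466, 0.2539, -0.1286)
S3 = (0.2814·cos240.0°, 0.2814·sin240.0°, -0.1414) = (-0.1407, -0.2437, -0.1414)
|S₂|²−|S₁|² = 0.0033;  |S₃|²−|S₁|² = 0.0000
plane₁₂: -0.8561x+0.5079y+0.0257z = 0.0033
Cramer: x(z) = -0.0019+0.0148z;  y(z) = 0.0033-0.0257z
into |P−S₁|² = l²: 1.0009z² + 0.2743z + -0.1497 = 0;  Δ = 0.6746;  z = -0.5473 or 0.2733 → z<0 root = -0.5473
x = -0.0100, y = 0.0174

(-0.0100, 0.0174, -0.5473)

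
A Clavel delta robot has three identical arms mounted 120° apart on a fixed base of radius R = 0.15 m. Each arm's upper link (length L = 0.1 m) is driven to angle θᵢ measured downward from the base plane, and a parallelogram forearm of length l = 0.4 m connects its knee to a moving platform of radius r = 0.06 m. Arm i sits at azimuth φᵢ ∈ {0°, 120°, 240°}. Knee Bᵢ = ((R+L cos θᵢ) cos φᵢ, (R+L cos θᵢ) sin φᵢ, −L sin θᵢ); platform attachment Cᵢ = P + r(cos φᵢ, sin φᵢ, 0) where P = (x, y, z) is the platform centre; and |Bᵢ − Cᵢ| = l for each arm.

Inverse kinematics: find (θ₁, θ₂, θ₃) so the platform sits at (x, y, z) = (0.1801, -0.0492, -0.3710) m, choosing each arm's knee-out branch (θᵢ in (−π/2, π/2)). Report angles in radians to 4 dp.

θ₁ = -0.2621, θ₂ = 1.2215, θ₃ = 0.8722

arm 1 (φ=0.0°): x'=0.1801, y'=-0.0492
  A cos θ + B sin θ = C:  -0.0901·cos θ + -0.3710·sin θ = 0.0091
  θ1 = atan2(B,A) + arccos(C/0.3818) = -0.2621
rotate P by −φ2: (-0.1327, -0.1314, -0.3710)
  e−x'=0.2227;  (l²−L²−(e−x')²−y'²−z²)/2L = -0.2724
  √(A²+B²)=0.4327;  θ2 = -1.0303+2.2517 ≈ 1.2215
rotate P by −φ3: (-0.0474, 0.1806, -0.3710)
  A cos θ + B sin θ = C:  0.1374·cos θ + -0.3710·sin θ = -0.1957
  γ=atan2(-0.3710,0.1374)=-1.2160;  ψ=arccos(-0.4946)=2.0882;  θ3=γ+ψ≈0.8722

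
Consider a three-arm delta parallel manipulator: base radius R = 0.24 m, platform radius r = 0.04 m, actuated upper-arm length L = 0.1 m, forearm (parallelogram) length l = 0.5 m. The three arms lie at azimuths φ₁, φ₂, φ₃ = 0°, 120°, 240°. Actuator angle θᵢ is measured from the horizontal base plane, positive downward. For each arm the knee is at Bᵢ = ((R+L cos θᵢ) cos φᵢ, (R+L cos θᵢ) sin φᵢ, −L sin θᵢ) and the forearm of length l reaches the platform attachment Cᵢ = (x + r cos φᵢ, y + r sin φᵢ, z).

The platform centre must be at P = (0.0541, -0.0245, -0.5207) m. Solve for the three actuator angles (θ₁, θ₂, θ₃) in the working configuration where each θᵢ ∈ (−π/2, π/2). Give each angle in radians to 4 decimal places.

rotate P by −φ1: (0.0541, -0.0245, -0.5207)
  A=0.1459, B=-0.5207, C=(l²−L²−A²−y'²−z²)/(2L)=-0.2651
  √(A²+B²)=0.5408;  θ1 = -1.2976+2.0831 ≈ 0.7855
arm 2 (φ=120.0°): x'=-0.0483, y'=-0.0346
  A cos θ + B sin θ = C:  0.2483·cos θ + -0.5207·sin θ = -0.4698
  θ2 = atan2(B,A) + arccos(C/0.5769) = 1.3967
φ3=240.0° → target in arm frame (-0.0058, 0.0591)
  e−x'=0.2058;  (l²−L²−(e−x')²−y'²−z²)/2L = -0.3849
  θ3 = atan2(B,A) + arccos(C/0.5599) = 1.1345

θ₁ = 0.7855, θ₂ = 1.3967, θ₃ = 1.1345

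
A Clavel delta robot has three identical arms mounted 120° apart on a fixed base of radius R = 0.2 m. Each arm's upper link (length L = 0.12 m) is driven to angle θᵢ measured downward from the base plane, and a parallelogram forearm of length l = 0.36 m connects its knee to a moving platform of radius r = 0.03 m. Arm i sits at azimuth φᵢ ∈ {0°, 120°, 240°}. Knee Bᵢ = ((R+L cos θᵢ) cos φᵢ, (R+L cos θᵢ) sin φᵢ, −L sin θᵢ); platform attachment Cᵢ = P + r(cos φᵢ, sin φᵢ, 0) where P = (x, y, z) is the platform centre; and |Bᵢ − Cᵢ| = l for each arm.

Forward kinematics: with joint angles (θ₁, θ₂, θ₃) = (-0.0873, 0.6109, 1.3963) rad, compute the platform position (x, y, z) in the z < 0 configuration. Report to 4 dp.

arm 1 at φ=0.0°: e+L cos θ1 = 0.2895;  centre 1 = (0.2895, 0.0000, 0.0105)
centre 2 = (0.2683·cos120.0°, 0.2683·sin120.0°, -0.0688) = (-0.1341, 0.2324, -0.0688)
arm 3 at φ=240.0°: e+L cos θ3 = 0.1908;  centre 3 = (-0.0954, -0.1653, -0.1182)
subtract pairs → two planes through P
plane₁₂: -0.8474x+0.4647y+-0.1586z = -0.0072
det = 0.6379;  x = 0.0282+-0.2696z,  y = 0.0359+-0.1504z
into |P−centre ₁|² = l²: 1.0953z² + 0.1092z + -0.0599 = 0;  Δ = 0.2744;  z = -0.2890 or 0.1893 → z<0 root = -0.2890
x = 0.1061, y = 0.0793

(0.1061, 0.0793, -0.2890)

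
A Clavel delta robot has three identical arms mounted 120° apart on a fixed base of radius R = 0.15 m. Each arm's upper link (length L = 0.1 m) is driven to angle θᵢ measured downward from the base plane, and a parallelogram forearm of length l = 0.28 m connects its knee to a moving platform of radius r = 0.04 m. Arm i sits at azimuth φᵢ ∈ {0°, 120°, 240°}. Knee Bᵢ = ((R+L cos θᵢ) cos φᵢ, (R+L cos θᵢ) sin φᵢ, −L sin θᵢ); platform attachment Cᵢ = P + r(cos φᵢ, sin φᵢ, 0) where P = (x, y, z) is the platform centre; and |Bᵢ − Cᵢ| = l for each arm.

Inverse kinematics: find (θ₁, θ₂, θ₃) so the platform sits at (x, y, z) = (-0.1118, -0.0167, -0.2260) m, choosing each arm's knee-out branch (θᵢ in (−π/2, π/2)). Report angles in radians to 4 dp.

φ1=0.0° → target in arm frame (-0.1118, -0.0167)
  A=0.2218, B=-0.2260, C=(l²−L²−A²−y'²−z²)/(2L)=-0.1608
  θ1 = atan2(B,A) + arccos(C/0.3167) = 1.3085
arm 2 (φ=120.0°): x'=0.0414, y'=0.1052
  A=0.0686, B=-0.2260, C=(l²−L²−A²−y'²−z²)/(2L)=0.0078
  γ=atan2(-0.2260,0.0686)=-1.2762;  ψ=arccos(0.0331)=1.5377;  θ2=γ+ψ≈0.2615
arm 3 (φ=240.0°): x'=0.0704, y'=-0.0885
  A=0.0396, B=-0.2260, C=(l²−L²−A²−y'²−z²)/(2L)=0.0396
  √(A²+B²)=0.2294;  θ3 = -1.3972+1.3972 ≈ 0.0000

θ₁ = 1.3085, θ₂ = 0.2615, θ₃ = 0.0000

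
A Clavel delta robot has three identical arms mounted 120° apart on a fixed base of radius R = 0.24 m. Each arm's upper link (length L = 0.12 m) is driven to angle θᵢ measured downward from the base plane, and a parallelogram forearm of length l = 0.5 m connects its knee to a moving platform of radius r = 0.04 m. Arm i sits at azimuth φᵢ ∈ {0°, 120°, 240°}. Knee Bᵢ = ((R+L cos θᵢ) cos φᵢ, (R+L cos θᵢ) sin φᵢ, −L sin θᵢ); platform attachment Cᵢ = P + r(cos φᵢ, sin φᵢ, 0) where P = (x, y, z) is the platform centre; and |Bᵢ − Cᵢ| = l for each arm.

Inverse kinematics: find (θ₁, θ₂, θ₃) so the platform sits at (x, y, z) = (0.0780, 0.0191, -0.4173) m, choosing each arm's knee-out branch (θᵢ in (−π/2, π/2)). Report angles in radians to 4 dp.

rotate P by −φ1: (0.0780, 0.0191, -0.4173)
  A cos θ + B sin θ = C:  0.1220·cos θ + -0.4173·sin θ = 0.1925
  θ1 = atan2(B,A) + arccos(C/0.4348) = -0.1744
φ2=120.0° → target in arm frame (-0.0225, -0.0771)
  e−x'=0.2225;  (l²−L²−(e−x')²−y'²−z²)/2L = 0.0251
  θ2 = atan2(B,A) + arccos(C/0.4729) = 0.4366
arm 3 (φ=240.0°): x'=-0.0555, y'=0.0580
  A=0.2555, B=-0.4173, C=(l²−L²−A²−y'²−z²)/(2L)=-0.0300
  θ3 = atan2(B,A) + arccos(C/0.4893) = 0.6108

θ₁ = -0.1744, θ₂ = 0.4366, θ₃ = 0.6108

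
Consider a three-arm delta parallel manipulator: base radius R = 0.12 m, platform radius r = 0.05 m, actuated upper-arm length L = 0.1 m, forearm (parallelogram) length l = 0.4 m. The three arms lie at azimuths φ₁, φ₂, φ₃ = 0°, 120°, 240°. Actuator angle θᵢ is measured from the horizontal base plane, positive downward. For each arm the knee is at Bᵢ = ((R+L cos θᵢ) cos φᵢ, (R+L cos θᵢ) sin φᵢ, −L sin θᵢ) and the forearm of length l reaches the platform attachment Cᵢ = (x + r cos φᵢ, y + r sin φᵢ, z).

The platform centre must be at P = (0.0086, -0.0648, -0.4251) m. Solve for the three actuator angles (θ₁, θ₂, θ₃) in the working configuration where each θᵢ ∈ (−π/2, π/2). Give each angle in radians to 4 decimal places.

θ₁ = 0.6105, θ₂ = 0.8724, θ₃ = 0.4362

φ1=0.0° → target in arm frame (0.0086, -0.0648)
  e−x'=0.0614;  (l²−L²−(e−x')²−y'²−z²)/2L = -0.1934
  γ=atan2(-0.4251,0.0614)=-1.4274;  ψ=arccos(-0.4503)=2.0379;  θ1=γ+ψ≈0.6105
arm 2 (φ=120.0°): x'=-0.0604, y'=0.0250
  A cos θ + B sin θ = C:  0.1304·cos θ + -0.4251·sin θ = -0.2417
  γ=atan2(-0.4251,0.1304)=-1.2731;  ψ=arccos(-0.5436)=2.1455;  θ2=γ+ψ≈0.8724
rotate P by −φ3: (0.0518, 0.0398, -0.4251)
  A cos θ + B sin θ = C:  0.0182·cos θ + -0.4251·sin θ = -0.1631
  γ=atan2(-0.4251,0.0182)=-1.5281;  ψ=arccos(-0.3834)=1.9643;  θ3=γ+ψ≈0.4362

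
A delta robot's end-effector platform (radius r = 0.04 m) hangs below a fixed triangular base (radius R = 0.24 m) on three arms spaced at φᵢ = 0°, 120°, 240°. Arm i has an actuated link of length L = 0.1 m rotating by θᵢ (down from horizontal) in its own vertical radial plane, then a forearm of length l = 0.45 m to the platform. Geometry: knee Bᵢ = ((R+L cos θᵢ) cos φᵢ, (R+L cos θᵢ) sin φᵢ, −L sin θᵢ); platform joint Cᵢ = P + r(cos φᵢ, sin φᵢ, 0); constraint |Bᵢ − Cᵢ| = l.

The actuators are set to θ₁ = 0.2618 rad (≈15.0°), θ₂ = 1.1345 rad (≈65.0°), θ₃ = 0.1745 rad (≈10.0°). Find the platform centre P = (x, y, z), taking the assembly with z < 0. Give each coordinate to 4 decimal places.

φ1=0.0°: virtual centre (0.2966, 0.0000, -0.0259), radius l
φ2=120.0°: virtual centre (-0.1211, 0.2098, -0.0906), radius l
S3 = (0.2985·cos240.0°, 0.2985·sin240.0°, -0.0174) = (-0.1492, -0.2585, -0.0174)
eliminate P² terms by subtracting sphere 1 from 2 and 3
[-0.8354 0.4196 -0.1295]·P = -0.0217;  [-0.8917 -0.5170 0.0170]·P = 0.0008
Cramer: x(z) = 0.0135-0.0742z;  y(z) = -0.0248+0.1609z
quadratic in z: (1.0314)z²+(0.0858)z+(-0.1211)=0, √Δ=0.7120 → z ∈ {-0.3867, 0.3036}; z = -0.3867 (taking z<0)
x = 0.0422, y = -0.0871

(0.0422, -0.0871, -0.3867)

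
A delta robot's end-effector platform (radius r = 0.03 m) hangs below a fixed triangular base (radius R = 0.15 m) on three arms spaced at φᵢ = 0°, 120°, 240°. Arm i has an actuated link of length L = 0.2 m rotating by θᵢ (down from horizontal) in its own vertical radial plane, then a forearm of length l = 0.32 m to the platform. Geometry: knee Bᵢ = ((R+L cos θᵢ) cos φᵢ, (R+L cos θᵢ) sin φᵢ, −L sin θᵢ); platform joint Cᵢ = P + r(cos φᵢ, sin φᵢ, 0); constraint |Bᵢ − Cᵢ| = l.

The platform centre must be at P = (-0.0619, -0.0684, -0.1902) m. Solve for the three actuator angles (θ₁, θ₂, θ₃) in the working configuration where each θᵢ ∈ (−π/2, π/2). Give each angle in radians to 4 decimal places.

φ1=0.0° → target in arm frame (-0.0619, -0.0684)
  A cos θ + B sin θ = C:  0.1819·cos θ + -0.1902·sin θ = -0.0289
  √(A²+B²)=0.2632;  θ1 = -0.8077+1.6807 ≈ 0.8730
arm 2 (φ=120.0°): x'=-0.0283, y'=0.0878
  e−x'=0.1483;  (l²−L²−(e−x')²−y'²−z²)/2L = -0.0087
  θ2 = atan2(B,A) + arccos(C/0.2412) = 0.6982
φ3=240.0° → target in arm frame (0.0902, -0.0194)
  e−x'=0.0298;  (l²−L²−(e−x')²−y'²−z²)/2L = 0.0624
  θ3 = atan2(B,A) + arccos(C/0.1925) = -0.1746

θ₁ = 0.8730, θ₂ = 0.6982, θ₃ = -0.1746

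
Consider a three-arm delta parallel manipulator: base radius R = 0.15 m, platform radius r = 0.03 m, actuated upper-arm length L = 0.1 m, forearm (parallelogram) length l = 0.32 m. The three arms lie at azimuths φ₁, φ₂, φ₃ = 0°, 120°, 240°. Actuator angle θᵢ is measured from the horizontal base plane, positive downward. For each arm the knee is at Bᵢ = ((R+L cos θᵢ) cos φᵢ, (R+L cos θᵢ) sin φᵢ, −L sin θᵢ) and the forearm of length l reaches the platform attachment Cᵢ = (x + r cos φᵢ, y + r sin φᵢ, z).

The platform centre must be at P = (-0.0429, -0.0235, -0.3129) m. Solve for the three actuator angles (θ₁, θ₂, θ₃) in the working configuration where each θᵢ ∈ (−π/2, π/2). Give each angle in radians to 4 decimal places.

θ₁ = 0.9602, θ₂ = 0.6986, θ₃ = 0.4362

arm 1 (φ=0.0°): x'=-0.0429, y'=-0.0235
  e−x'=0.1629;  (l²−L²−(e−x')²−y'²−z²)/2L = -0.1630
  √(A²+B²)=0.3528;  θ1 = -1.0908+2.0510 ≈ 0.9602
arm 2 (φ=120.0°): x'=0.0011, y'=0.0489
  A cos θ + B sin θ = C:  0.1189·cos θ + -0.3129·sin θ = -0.1102
  √(A²+B²)=0.3347;  θ2 = -1.2077+1.9062 ≈ 0.6986
arm 3 (φ=240.0°): x'=0.0418, y'=-0.0254
  A cos θ + B sin θ = C:  0.0782·cos θ + -0.3129·sin θ = -0.0613
  γ=atan2(-0.3129,0.0782)=-1.3259;  ψ=arccos(-0.1902)=1.7621;  θ3=γ+ψ≈0.4362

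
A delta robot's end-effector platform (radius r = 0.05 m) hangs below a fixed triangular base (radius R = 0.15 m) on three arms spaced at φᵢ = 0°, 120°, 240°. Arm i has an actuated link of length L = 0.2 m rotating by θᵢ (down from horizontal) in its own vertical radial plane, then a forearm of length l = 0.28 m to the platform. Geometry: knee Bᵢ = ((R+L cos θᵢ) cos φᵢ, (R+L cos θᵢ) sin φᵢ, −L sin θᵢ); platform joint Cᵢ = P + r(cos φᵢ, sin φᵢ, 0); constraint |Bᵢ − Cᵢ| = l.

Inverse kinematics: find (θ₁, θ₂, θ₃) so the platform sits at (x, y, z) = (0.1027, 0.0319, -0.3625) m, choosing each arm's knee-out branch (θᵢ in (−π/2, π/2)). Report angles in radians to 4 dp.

θ₁ = 0.6981, θ₂ = 1.2216, θ₃ = 1.3963

rotate P by −φ1: (0.1027, 0.0319, -0.3625)
  e−x'=-0.0027;  (l²−L²−(e−x')²−y'²−z²)/2L = -0.2351
  √(A²+B²)=0.3625;  θ1 = -1.5782+2.2764 ≈ 0.6981
φ2=120.0° → target in arm frame (-0.0237, -0.1049)
  A cos θ + B sin θ = C:  0.1237·cos θ + -0.3625·sin θ = -0.2983
  γ=atan2(-0.3625,0.1237)=-1.2419;  ψ=arccos(-0.7788)=2.4635;  θ2=γ+ψ≈1.2216
rotate P by −φ3: (-0.0790, 0.0730, -0.3625)
  A=0.1790, B=-0.3625, C=(l²−L²−A²−y'²−z²)/(2L)=-0.3259
  √(A²+B²)=0.4043;  θ3 = -1.1122+2.5085 ≈ 1.3963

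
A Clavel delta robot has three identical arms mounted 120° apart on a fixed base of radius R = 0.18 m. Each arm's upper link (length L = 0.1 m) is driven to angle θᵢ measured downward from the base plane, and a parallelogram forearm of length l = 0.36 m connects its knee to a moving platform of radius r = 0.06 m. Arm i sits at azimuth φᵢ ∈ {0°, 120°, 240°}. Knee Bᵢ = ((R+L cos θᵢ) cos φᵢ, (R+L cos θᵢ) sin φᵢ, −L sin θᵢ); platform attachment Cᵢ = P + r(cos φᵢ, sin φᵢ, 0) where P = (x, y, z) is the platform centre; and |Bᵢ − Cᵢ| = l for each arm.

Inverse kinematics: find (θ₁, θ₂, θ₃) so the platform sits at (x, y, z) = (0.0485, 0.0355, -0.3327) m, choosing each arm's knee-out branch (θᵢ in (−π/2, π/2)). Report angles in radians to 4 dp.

θ₁ = 0.1744, θ₂ = 0.4363, θ₃ = 0.7854

arm 1 (φ=0.0°): x'=0.0485, y'=0.0355
  A=0.0715, B=-0.3327, C=(l²−L²−A²−y'²−z²)/(2L)=0.0127
  θ1 = atan2(B,A) + arccos(C/0.3403) = 0.1744
φ2=120.0° → target in arm frame (0.0065, -0.0598)
  e−x'=0.1135;  (l²−L²−(e−x')²−y'²−z²)/2L = -0.0377
  θ2 = atan2(B,A) + arccos(C/0.3515) = 0.4363
φ3=240.0° → target in arm frame (-0.0550, 0.0243)
  A cos θ + B sin θ = C:  0.1750·cos θ + -0.3327·sin θ = -0.1115
  θ3 = atan2(B,A) + arccos(C/0.3759) = 0.7854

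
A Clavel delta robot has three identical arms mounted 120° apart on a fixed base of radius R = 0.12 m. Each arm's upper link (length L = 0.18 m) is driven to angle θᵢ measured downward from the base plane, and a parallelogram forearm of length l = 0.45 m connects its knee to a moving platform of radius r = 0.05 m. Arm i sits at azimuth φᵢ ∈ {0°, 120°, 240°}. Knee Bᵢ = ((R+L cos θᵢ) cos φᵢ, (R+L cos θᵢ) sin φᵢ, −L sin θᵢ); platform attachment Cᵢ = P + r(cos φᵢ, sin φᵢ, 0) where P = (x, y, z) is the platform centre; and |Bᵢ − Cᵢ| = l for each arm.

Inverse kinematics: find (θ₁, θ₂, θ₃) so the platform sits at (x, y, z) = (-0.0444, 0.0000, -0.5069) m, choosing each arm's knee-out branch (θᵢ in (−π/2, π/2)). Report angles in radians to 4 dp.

arm 1 (φ=0.0°): x'=-0.0444, y'=0.0000
  A=0.1144, B=-0.5069, C=(l²−L²−A²−y'²−z²)/(2L)=-0.2776
  γ=atan2(-0.5069,0.1144)=-1.3488;  ψ=arccos(-0.5342)=2.1344;  θ1=γ+ψ≈0.7855
rotate P by −φ2: (0.0222, 0.0385, -0.5069)
  A cos θ + B sin θ = C:  0.0478·cos θ + -0.5069·sin θ = -0.2517
  θ2 = atan2(B,A) + arccos(C/0.5091) = 0.6111
φ3=240.0° → target in arm frame (0.0222, -0.0385)
  A cos θ + B sin θ = C:  0.0478·cos θ + -0.5069·sin θ = -0.2517
  θ3 = atan2(B,A) + arccos(C/0.5091) = 0.6111

θ₁ = 0.7855, θ₂ = 0.6111, θ₃ = 0.6111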